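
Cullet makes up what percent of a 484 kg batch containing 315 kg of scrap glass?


Cullet ratio = (cullet mass / total batch mass) * 100
  Ratio = 315 / 484 * 100 = 65.08%

65.08%


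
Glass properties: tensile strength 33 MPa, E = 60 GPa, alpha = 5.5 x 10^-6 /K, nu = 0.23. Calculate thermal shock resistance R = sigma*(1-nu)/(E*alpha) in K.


Thermal shock resistance: R = sigma * (1 - nu) / (E * alpha)
  Numerator = 33 * (1 - 0.23) = 25.41
  Denominator = 60 * 1000 * (5.5 x 10^-6) = 0.33
  R = 25.41 / 0.33 = 77.0 K

77.0 K


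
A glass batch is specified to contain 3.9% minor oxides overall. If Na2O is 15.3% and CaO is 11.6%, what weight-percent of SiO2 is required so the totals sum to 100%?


Known pieces sum to 100%:
  SiO2 = 100 - (others + Na2O + CaO)
  SiO2 = 100 - (3.9 + 15.3 + 11.6) = 69.2%

69.2%


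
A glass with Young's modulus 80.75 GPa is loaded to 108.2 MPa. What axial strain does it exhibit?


Rearrange E = sigma / epsilon:
  epsilon = sigma / E
  E (MPa) = 80.75 * 1000 = 80750
  epsilon = 108.2 / 80750 = 0.00134

0.00134


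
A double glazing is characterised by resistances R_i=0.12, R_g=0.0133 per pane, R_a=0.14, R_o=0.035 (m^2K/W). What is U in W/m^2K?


Total thermal resistance (series):
  R_total = R_in + R_glass + R_air + R_glass + R_out
  R_total = 0.12 + 0.0133 + 0.14 + 0.0133 + 0.035 = 0.3216 m^2K/W
U-value = 1 / R_total = 1 / 0.3216 = 3.109 W/m^2K

3.109 W/m^2K


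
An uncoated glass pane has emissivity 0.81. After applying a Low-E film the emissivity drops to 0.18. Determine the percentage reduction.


Percentage reduction = (1 - coated/uncoated) * 100
  Ratio = 0.18 / 0.81 = 0.2222
  Reduction = (1 - 0.2222) * 100 = 77.8%

77.8%


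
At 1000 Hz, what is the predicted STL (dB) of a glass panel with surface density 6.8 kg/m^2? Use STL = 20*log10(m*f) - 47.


Mass law: STL = 20 * log10(m * f) - 47
  m * f = 6.8 * 1000 = 6800
  log10(6800) = 3.83251
  STL = 20 * 3.83251 - 47 = 76.6502 - 47 = 29.7 dB

29.7 dB


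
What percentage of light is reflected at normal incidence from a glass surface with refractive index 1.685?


Fresnel reflectance at normal incidence:
  R = ((n - 1)/(n + 1))^2
  (n - 1)/(n + 1) = (1.685 - 1)/(1.685 + 1) = 0.255121
  R = 0.255121^2 = 0.0650867
  R(%) = 0.0650867 * 100 = 6.509%

6.509%


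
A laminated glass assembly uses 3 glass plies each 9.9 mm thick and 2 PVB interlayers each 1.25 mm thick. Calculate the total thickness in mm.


Total thickness = glass contribution + PVB contribution
  Glass: 3 * 9.9 = 29.7 mm
  PVB: 2 * 1.25 = 2.5 mm
  Total = 29.7 + 2.5 = 32.2 mm

32.2 mm


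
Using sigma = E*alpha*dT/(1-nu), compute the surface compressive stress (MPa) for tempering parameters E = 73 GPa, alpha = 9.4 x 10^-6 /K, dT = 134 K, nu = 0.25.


Tempering stress: sigma = E * alpha * dT / (1 - nu)
  E (MPa) = 73 * 1000 = 73000
  Numerator = 73000 * (9.4 x 10^-6) * 134 = 91.9508
  Denominator = 1 - 0.25 = 0.75
  sigma = 91.9508 / 0.75 = 122.6 MPa

122.6 MPa


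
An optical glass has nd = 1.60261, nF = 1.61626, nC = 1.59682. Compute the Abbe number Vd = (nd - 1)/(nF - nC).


Abbe number formula: Vd = (nd - 1) / (nF - nC)
  nd - 1 = 1.60261 - 1 = 0.60261
  nF - nC = 1.61626 - 1.59682 = 0.01944
  Vd = 0.60261 / 0.01944 = 31.0

31.0


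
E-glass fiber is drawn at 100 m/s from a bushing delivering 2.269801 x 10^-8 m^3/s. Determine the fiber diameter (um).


Cross-sectional area from continuity:
  A = Q / v = 2.269801 x 10^-8 / 100 = 2.269801 x 10^-10 m^2
Diameter from circular cross-section:
  d = sqrt(4A / pi) * 10^6 (m -> um)
  d = sqrt(4 * 2.269801 x 10^-10 / pi) * 10^6 = 17.0 um

17.0 um


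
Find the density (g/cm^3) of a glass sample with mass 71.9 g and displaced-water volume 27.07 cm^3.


Use the definition of density:
  rho = mass / volume
  rho = 71.9 / 27.07 = 2.656 g/cm^3

2.656 g/cm^3


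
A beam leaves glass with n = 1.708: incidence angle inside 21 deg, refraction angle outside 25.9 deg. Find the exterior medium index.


Apply Snell's law: n1 * sin(theta1) = n2 * sin(theta2)
  n2 = n1 * sin(theta1) / sin(theta2)
  sin(21) = 0.358368
  sin(25.9) = 0.436802
  n2 = 1.708 * 0.358368 / 0.436802 = 1.4013

1.4013


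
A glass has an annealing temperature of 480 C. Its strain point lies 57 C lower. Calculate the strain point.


Strain point = annealing point - difference:
  T_strain = 480 - 57 = 423 C

423 C


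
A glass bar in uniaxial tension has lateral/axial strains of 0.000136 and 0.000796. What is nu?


Poisson's ratio: nu = lateral strain / axial strain
  nu = 0.000136 / 0.000796 = 0.1709

0.1709


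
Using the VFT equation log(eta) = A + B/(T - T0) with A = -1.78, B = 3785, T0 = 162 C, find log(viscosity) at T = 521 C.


VFT equation: log(eta) = A + B / (T - T0)
  T - T0 = 521 - 162 = 359
  B / (T - T0) = 3785 / 359 = 10.543
  log(eta) = -1.78 + 10.543 = 8.763

8.763


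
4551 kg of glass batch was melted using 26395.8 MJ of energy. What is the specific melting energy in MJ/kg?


Rearrange E = m * s for s:
  s = E / m
  s = 26395.8 / 4551 = 5.8 MJ/kg

5.8 MJ/kg


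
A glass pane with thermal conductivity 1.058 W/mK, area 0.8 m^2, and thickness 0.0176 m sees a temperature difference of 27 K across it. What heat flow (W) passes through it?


Fourier's law: Q = k * A * dT / t
  Q = 1.058 * 0.8 * 27 / 0.0176
  Q = 22.8528 / 0.0176 = 1298.5 W

1298.5 W


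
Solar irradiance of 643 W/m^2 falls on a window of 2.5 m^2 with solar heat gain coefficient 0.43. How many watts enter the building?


Solar heat gain: Q = Area * SHGC * Irradiance
  Q = 2.5 * 0.43 * 643 = 691.2 W

691.2 W


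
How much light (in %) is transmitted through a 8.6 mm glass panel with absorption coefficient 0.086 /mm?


Beer-Lambert law: T = exp(-alpha * thickness)
  exponent = -0.086 * 8.6 = -0.7396
  T = exp(-0.7396) = 0.4773
  Percentage = 0.4773 * 100 = 47.73%

47.73%


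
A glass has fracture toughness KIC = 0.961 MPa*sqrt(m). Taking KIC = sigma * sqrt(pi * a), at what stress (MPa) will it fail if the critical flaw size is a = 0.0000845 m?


Rearrange KIC = sigma * sqrt(pi * a):
  sigma = KIC / sqrt(pi * a)
  sqrt(pi * 0.0000845) = 0.016293
  sigma = 0.961 / 0.016293 = 58.98 MPa

58.98 MPa


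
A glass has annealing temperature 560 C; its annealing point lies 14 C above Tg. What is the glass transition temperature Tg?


Rearrange T_anneal = Tg + offset for Tg:
  Tg = T_anneal - offset = 560 - 14 = 546 C

546 C


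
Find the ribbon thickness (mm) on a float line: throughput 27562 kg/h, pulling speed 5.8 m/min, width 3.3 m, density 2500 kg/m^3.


Ribbon cross-section from mass balance:
  Volume rate = throughput / density = 27562 / 2500 = 11.0248 m^3/h
  thickness = volume rate / (speed * 60 * width), i.e.
  thickness = throughput / (60 * speed * width * density) * 1000
  thickness = 27562 / (60 * 5.8 * 3.3 * 2500) * 1000 = 9.6 mm

9.6 mm


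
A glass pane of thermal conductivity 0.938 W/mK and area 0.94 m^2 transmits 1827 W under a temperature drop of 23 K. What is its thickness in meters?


Fourier's law: t = k * A * dT / Q
  t = 0.938 * 0.94 * 23 / 1827
  t = 20.27956 / 1827 = 0.0111 m

0.0111 m


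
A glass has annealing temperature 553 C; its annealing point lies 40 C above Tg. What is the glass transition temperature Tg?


Rearrange T_anneal = Tg + offset for Tg:
  Tg = T_anneal - offset = 553 - 40 = 513 C

513 C


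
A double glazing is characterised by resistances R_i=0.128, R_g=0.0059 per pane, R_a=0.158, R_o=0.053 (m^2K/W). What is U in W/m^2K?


Total thermal resistance (series):
  R_total = R_in + R_glass + R_air + R_glass + R_out
  R_total = 0.128 + 0.0059 + 0.158 + 0.0059 + 0.053 = 0.3508 m^2K/W
U-value = 1 / R_total = 1 / 0.3508 = 2.851 W/m^2K

2.851 W/m^2K


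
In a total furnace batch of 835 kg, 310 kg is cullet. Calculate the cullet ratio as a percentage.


Cullet ratio = (cullet mass / total batch mass) * 100
  Ratio = 310 / 835 * 100 = 37.13%

37.13%


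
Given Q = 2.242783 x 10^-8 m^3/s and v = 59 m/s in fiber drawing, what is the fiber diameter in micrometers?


Cross-sectional area from continuity:
  A = Q / v = 2.242783 x 10^-8 / 59 = 3.801327 x 10^-10 m^2
Diameter from circular cross-section:
  d = sqrt(4A / pi) * 10^6 (m -> um)
  d = sqrt(4 * 3.801327 x 10^-10 / pi) * 10^6 = 22.0 um

22.0 um


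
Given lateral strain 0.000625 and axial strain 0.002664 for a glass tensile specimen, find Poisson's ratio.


Poisson's ratio: nu = lateral strain / axial strain
  nu = 0.000625 / 0.002664 = 0.2346

0.2346


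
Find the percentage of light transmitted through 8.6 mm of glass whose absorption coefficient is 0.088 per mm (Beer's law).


Beer-Lambert law: T = exp(-alpha * thickness)
  exponent = -0.088 * 8.6 = -0.7568
  T = exp(-0.7568) = 0.4692
  Percentage = 0.4692 * 100 = 46.92%

46.92%


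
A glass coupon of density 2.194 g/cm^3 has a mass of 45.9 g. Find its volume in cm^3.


Rearrange rho = m / V:
  V = m / rho
  V = 45.9 / 2.194 = 20.921 cm^3

20.921 cm^3


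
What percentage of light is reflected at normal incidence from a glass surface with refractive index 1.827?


Fresnel reflectance at normal incidence:
  R = ((n - 1)/(n + 1))^2
  (n - 1)/(n + 1) = (1.827 - 1)/(1.827 + 1) = 0.292536
  R = 0.292536^2 = 0.0855773
  R(%) = 0.0855773 * 100 = 8.558%

8.558%


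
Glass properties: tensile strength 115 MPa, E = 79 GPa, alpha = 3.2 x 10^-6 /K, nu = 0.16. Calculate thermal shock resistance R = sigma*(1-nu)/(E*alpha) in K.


Thermal shock resistance: R = sigma * (1 - nu) / (E * alpha)
  Numerator = 115 * (1 - 0.16) = 96.6
  Denominator = 79 * 1000 * (3.2 x 10^-6) = 0.2528
  R = 96.6 / 0.2528 = 382.1 K

382.1 K


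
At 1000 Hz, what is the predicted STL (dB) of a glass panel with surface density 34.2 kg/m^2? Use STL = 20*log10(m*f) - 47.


Mass law: STL = 20 * log10(m * f) - 47
  m * f = 34.2 * 1000 = 34200
  log10(34200) = 4.53403
  STL = 20 * 4.53403 - 47 = 90.6806 - 47 = 43.7 dB

43.7 dB


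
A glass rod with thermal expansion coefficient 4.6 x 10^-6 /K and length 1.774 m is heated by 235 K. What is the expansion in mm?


Thermal expansion formula: dL = alpha * L0 * dT
  dL = (4.6 x 10^-6) * 1.774 * 235 = 0.00191769 m
Convert to mm: 0.00191769 * 1000 = 1.9177 mm

1.9177 mm


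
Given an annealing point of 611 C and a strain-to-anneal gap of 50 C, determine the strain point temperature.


Strain point = annealing point - difference:
  T_strain = 611 - 50 = 561 C

561 C


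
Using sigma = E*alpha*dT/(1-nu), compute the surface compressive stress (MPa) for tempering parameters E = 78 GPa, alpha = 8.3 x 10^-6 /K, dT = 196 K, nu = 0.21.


Tempering stress: sigma = E * alpha * dT / (1 - nu)
  E (MPa) = 78 * 1000 = 78000
  Numerator = 78000 * (8.3 x 10^-6) * 196 = 126.8904
  Denominator = 1 - 0.21 = 0.79
  sigma = 126.8904 / 0.79 = 160.6 MPa

160.6 MPa


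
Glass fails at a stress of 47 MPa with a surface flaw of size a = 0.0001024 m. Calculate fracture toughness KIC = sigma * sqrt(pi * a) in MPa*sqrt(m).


Fracture toughness: KIC = sigma * sqrt(pi * a)
  pi * a = pi * 0.0001024 = 0.000321699
  sqrt(pi * a) = 0.017936
  KIC = 47 * 0.017936 = 0.843 MPa*sqrt(m)

0.843 MPa*sqrt(m)


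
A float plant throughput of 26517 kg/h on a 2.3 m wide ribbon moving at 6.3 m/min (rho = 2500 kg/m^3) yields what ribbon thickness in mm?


Ribbon cross-section from mass balance:
  Volume rate = throughput / density = 26517 / 2500 = 10.6068 m^3/h
  thickness = volume rate / (speed * 60 * width), i.e.
  thickness = throughput / (60 * speed * width * density) * 1000
  thickness = 26517 / (60 * 6.3 * 2.3 * 2500) * 1000 = 12.2 mm

12.2 mm


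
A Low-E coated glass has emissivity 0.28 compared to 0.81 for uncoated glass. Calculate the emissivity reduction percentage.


Percentage reduction = (1 - coated/uncoated) * 100
  Ratio = 0.28 / 0.81 = 0.3457
  Reduction = (1 - 0.3457) * 100 = 65.4%

65.4%


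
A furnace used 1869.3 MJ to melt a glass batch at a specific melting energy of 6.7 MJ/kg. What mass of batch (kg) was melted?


Rearrange E = m * s for m:
  m = E / s
  m = 1869.3 / 6.7 = 279.0 kg

279.0 kg


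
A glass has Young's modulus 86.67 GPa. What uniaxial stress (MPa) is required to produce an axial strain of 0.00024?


Rearrange E = sigma / epsilon:
  sigma = E * epsilon
  E (MPa) = 86.67 * 1000 = 86670
  sigma = 86670 * 0.00024 = 20.8 MPa

20.8 MPa


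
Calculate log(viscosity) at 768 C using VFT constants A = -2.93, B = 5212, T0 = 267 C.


VFT equation: log(eta) = A + B / (T - T0)
  T - T0 = 768 - 267 = 501
  B / (T - T0) = 5212 / 501 = 10.403
  log(eta) = -2.93 + 10.403 = 7.473

7.473


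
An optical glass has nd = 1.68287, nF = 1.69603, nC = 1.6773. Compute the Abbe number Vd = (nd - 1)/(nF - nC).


Abbe number formula: Vd = (nd - 1) / (nF - nC)
  nd - 1 = 1.68287 - 1 = 0.68287
  nF - nC = 1.69603 - 1.6773 = 0.01873
  Vd = 0.68287 / 0.01873 = 36.46

36.46


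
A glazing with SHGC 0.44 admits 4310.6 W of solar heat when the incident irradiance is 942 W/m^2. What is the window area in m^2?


Rearrange Q = Area * SHGC * Irradiance:
  Area = Q / (SHGC * Irradiance)
  Area = 4310.6 / (0.44 * 942) = 10.4 m^2

10.4 m^2


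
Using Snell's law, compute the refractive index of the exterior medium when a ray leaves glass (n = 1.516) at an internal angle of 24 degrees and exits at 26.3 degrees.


Apply Snell's law: n1 * sin(theta1) = n2 * sin(theta2)
  n2 = n1 * sin(theta1) / sin(theta2)
  sin(24) = 0.406737
  sin(26.3) = 0.443071
  n2 = 1.516 * 0.406737 / 0.443071 = 1.3917

1.3917


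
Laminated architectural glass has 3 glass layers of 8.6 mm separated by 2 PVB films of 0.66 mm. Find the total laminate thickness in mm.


Total thickness = glass contribution + PVB contribution
  Glass: 3 * 8.6 = 25.8 mm
  PVB: 2 * 0.66 = 1.32 mm
  Total = 25.8 + 1.32 = 27.12 mm

27.12 mm


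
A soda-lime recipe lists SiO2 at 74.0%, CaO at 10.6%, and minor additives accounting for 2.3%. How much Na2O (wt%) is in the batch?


Pieces sum to 100%:
  Na2O = 100 - (SiO2 + CaO + others)
  Na2O = 100 - (74.0 + 10.6 + 2.3) = 13.1%

13.1%


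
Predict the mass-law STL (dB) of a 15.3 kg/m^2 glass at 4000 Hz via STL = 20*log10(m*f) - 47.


Mass law: STL = 20 * log10(m * f) - 47
  m * f = 15.3 * 4000 = 61200
  log10(61200) = 4.78675
  STL = 20 * 4.78675 - 47 = 95.735 - 47 = 48.7 dB

48.7 dB


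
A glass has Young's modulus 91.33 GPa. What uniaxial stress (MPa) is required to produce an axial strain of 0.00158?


Rearrange E = sigma / epsilon:
  sigma = E * epsilon
  E (MPa) = 91.33 * 1000 = 91330
  sigma = 91330 * 0.00158 = 144.3 MPa

144.3 MPa


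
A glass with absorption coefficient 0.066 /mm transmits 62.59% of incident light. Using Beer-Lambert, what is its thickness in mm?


Rearrange T = exp(-alpha * thickness):
  thickness = -ln(T) / alpha
  T = 62.59/100 = 0.6259
  ln(T) = -0.46856
  -ln(T) = 0.46856
  thickness = 0.46856 / 0.066 = 7.1 mm

7.1 mm


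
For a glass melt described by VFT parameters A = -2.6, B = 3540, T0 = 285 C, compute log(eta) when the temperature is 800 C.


VFT equation: log(eta) = A + B / (T - T0)
  T - T0 = 800 - 285 = 515
  B / (T - T0) = 3540 / 515 = 6.874
  log(eta) = -2.6 + 6.874 = 4.274

4.274


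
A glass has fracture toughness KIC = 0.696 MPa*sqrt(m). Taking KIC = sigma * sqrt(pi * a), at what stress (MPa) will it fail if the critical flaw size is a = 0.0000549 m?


Rearrange KIC = sigma * sqrt(pi * a):
  sigma = KIC / sqrt(pi * a)
  sqrt(pi * 0.0000549) = 0.013133
  sigma = 0.696 / 0.013133 = 53.0 MPa

53.0 MPa


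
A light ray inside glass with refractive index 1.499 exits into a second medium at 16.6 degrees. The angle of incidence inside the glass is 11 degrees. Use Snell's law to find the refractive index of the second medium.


Apply Snell's law: n1 * sin(theta1) = n2 * sin(theta2)
  n2 = n1 * sin(theta1) / sin(theta2)
  sin(11) = 0.190809
  sin(16.6) = 0.285688
  n2 = 1.499 * 0.190809 / 0.285688 = 1.0012

1.0012


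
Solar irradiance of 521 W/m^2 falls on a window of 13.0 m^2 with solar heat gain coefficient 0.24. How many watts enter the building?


Solar heat gain: Q = Area * SHGC * Irradiance
  Q = 13.0 * 0.24 * 521 = 1625.5 W

1625.5 W


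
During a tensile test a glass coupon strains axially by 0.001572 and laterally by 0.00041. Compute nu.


Poisson's ratio: nu = lateral strain / axial strain
  nu = 0.00041 / 0.001572 = 0.2608

0.2608


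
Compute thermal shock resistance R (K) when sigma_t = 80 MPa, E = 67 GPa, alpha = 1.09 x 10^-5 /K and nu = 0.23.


Thermal shock resistance: R = sigma * (1 - nu) / (E * alpha)
  Numerator = 80 * (1 - 0.23) = 61.6
  Denominator = 67 * 1000 * (1.09 x 10^-5) = 0.7303
  R = 61.6 / 0.7303 = 84.3 K

84.3 K


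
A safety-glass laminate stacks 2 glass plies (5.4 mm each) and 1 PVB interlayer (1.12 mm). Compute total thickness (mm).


Total thickness = glass contribution + PVB contribution
  Glass: 2 * 5.4 = 10.8 mm
  PVB: 1 * 1.12 = 1.12 mm
  Total = 10.8 + 1.12 = 11.92 mm

11.92 mm


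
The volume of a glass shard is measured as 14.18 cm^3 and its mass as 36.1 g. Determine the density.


Use the definition of density:
  rho = mass / volume
  rho = 36.1 / 14.18 = 2.546 g/cm^3

2.546 g/cm^3


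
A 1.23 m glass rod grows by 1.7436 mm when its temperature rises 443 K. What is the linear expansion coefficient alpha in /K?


Rearrange dL = alpha * L0 * dT for alpha:
  alpha = dL / (L0 * dT)
  alpha = (1.7436 / 1000) / (1.23 * 443) = 0.0000032 /K = 3.2 x 10^-6 /K

3.2 x 10^-6 /K


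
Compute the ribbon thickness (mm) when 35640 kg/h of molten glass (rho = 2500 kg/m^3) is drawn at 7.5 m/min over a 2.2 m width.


Ribbon cross-section from mass balance:
  Volume rate = throughput / density = 35640 / 2500 = 14.256 m^3/h
  thickness = volume rate / (speed * 60 * width), i.e.
  thickness = throughput / (60 * speed * width * density) * 1000
  thickness = 35640 / (60 * 7.5 * 2.2 * 2500) * 1000 = 14.4 mm

14.4 mm


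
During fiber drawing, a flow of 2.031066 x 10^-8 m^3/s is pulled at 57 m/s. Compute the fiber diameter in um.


Cross-sectional area from continuity:
  A = Q / v = 2.031066 x 10^-8 / 57 = 3.563274 x 10^-10 m^2
Diameter from circular cross-section:
  d = sqrt(4A / pi) * 10^6 (m -> um)
  d = sqrt(4 * 3.563274 x 10^-10 / pi) * 10^6 = 21.3 um

21.3 um


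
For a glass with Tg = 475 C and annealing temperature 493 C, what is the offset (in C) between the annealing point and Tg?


Offset = T_anneal - Tg:
  offset = 493 - 475 = 18 C

18 C


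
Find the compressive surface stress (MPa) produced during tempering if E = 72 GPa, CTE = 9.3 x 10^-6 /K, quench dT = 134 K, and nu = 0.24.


Tempering stress: sigma = E * alpha * dT / (1 - nu)
  E (MPa) = 72 * 1000 = 72000
  Numerator = 72000 * (9.3 x 10^-6) * 134 = 89.7264
  Denominator = 1 - 0.24 = 0.76
  sigma = 89.7264 / 0.76 = 118.1 MPa

118.1 MPa


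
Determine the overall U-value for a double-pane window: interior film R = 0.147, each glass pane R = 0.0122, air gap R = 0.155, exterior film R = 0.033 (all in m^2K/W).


Total thermal resistance (series):
  R_total = R_in + R_glass + R_air + R_glass + R_out
  R_total = 0.147 + 0.0122 + 0.155 + 0.0122 + 0.033 = 0.3594 m^2K/W
U-value = 1 / R_total = 1 / 0.3594 = 2.782 W/m^2K

2.782 W/m^2K


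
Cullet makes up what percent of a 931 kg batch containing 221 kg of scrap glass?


Cullet ratio = (cullet mass / total batch mass) * 100
  Ratio = 221 / 931 * 100 = 23.74%

23.74%


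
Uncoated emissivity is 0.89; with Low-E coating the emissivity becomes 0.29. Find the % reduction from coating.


Percentage reduction = (1 - coated/uncoated) * 100
  Ratio = 0.29 / 0.89 = 0.3258
  Reduction = (1 - 0.3258) * 100 = 67.4%

67.4%


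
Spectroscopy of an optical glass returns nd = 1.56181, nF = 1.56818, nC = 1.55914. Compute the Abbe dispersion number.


Abbe number formula: Vd = (nd - 1) / (nF - nC)
  nd - 1 = 1.56181 - 1 = 0.56181
  nF - nC = 1.56818 - 1.55914 = 0.00904
  Vd = 0.56181 / 0.00904 = 62.15

62.15


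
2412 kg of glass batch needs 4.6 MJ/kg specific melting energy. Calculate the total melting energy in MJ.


Total energy = mass * specific energy
  E = 2412 * 4.6 = 11095.2 MJ

11095.2 MJ


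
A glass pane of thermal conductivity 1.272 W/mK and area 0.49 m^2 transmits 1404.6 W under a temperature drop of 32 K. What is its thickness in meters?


Fourier's law: t = k * A * dT / Q
  t = 1.272 * 0.49 * 32 / 1404.6
  t = 19.94496 / 1404.6 = 0.0142 m

0.0142 m


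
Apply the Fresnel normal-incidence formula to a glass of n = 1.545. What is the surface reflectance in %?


Fresnel reflectance at normal incidence:
  R = ((n - 1)/(n + 1))^2
  (n - 1)/(n + 1) = (1.545 - 1)/(1.545 + 1) = 0.214145
  R = 0.214145^2 = 0.0458581
  R(%) = 0.0458581 * 100 = 4.586%

4.586%


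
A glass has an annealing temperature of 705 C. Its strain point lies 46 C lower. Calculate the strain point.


Strain point = annealing point - difference:
  T_strain = 705 - 46 = 659 C

659 C


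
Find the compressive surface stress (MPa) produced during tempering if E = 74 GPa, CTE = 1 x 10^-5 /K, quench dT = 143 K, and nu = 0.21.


Tempering stress: sigma = E * alpha * dT / (1 - nu)
  E (MPa) = 74 * 1000 = 74000
  Numerator = 74000 * (1 x 10^-5) * 143 = 105.82
  Denominator = 1 - 0.21 = 0.79
  sigma = 105.82 / 0.79 = 133.9 MPa

133.9 MPa


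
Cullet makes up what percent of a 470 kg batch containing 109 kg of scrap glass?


Cullet ratio = (cullet mass / total batch mass) * 100
  Ratio = 109 / 470 * 100 = 23.19%

23.19%


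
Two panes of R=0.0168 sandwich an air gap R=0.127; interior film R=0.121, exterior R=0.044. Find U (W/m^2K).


Total thermal resistance (series):
  R_total = R_in + R_glass + R_air + R_glass + R_out
  R_total = 0.121 + 0.0168 + 0.127 + 0.0168 + 0.044 = 0.3256 m^2K/W
U-value = 1 / R_total = 1 / 0.3256 = 3.071 W/m^2K

3.071 W/m^2K


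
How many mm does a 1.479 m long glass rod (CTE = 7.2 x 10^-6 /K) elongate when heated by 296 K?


Thermal expansion formula: dL = alpha * L0 * dT
  dL = (7.2 x 10^-6) * 1.479 * 296 = 0.00315204 m
Convert to mm: 0.00315204 * 1000 = 3.152 mm

3.152 mm


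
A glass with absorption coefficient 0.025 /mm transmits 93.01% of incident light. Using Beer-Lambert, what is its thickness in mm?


Rearrange T = exp(-alpha * thickness):
  thickness = -ln(T) / alpha
  T = 93.01/100 = 0.9301
  ln(T) = -0.07246
  -ln(T) = 0.07246
  thickness = 0.07246 / 0.025 = 2.9 mm

2.9 mm


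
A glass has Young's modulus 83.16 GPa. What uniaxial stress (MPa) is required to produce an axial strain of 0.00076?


Rearrange E = sigma / epsilon:
  sigma = E * epsilon
  E (MPa) = 83.16 * 1000 = 83160
  sigma = 83160 * 0.00076 = 63.2 MPa

63.2 MPa


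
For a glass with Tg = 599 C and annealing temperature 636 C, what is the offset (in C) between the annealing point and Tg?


Offset = T_anneal - Tg:
  offset = 636 - 599 = 37 C

37 C


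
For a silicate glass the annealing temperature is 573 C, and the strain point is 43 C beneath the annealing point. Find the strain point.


Strain point = annealing point - difference:
  T_strain = 573 - 43 = 530 C

530 C


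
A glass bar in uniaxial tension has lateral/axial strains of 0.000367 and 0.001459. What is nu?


Poisson's ratio: nu = lateral strain / axial strain
  nu = 0.000367 / 0.001459 = 0.2515

0.2515


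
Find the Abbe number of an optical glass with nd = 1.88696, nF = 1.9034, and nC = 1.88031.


Abbe number formula: Vd = (nd - 1) / (nF - nC)
  nd - 1 = 1.88696 - 1 = 0.88696
  nF - nC = 1.9034 - 1.88031 = 0.02309
  Vd = 0.88696 / 0.02309 = 38.41

38.41


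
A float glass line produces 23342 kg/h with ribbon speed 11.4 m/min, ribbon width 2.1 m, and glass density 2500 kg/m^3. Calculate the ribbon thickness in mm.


Ribbon cross-section from mass balance:
  Volume rate = throughput / density = 23342 / 2500 = 9.3368 m^3/h
  thickness = volume rate / (speed * 60 * width), i.e.
  thickness = throughput / (60 * speed * width * density) * 1000
  thickness = 23342 / (60 * 11.4 * 2.1 * 2500) * 1000 = 6.5 mm

6.5 mm


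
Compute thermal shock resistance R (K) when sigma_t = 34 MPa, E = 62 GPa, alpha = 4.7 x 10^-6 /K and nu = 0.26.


Thermal shock resistance: R = sigma * (1 - nu) / (E * alpha)
  Numerator = 34 * (1 - 0.26) = 25.16
  Denominator = 62 * 1000 * (4.7 x 10^-6) = 0.2914
  R = 25.16 / 0.2914 = 86.3 K

86.3 K


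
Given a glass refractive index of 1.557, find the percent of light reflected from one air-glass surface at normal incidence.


Fresnel reflectance at normal incidence:
  R = ((n - 1)/(n + 1))^2
  (n - 1)/(n + 1) = (1.557 - 1)/(1.557 + 1) = 0.217833
  R = 0.217833^2 = 0.0474512
  R(%) = 0.0474512 * 100 = 4.745%

4.745%


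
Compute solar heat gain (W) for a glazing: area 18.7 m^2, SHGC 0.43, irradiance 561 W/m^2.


Solar heat gain: Q = Area * SHGC * Irradiance
  Q = 18.7 * 0.43 * 561 = 4511 W

4511 W


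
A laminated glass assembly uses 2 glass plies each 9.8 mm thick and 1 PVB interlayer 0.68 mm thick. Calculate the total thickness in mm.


Total thickness = glass contribution + PVB contribution
  Glass: 2 * 9.8 = 19.6 mm
  PVB: 1 * 0.68 = 0.68 mm
  Total = 19.6 + 0.68 = 20.28 mm

20.28 mm


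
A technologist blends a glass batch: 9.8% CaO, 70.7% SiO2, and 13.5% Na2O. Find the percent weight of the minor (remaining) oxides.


Sum the three major oxides:
  SiO2 + Na2O + CaO = 70.7 + 13.5 + 9.8 = 94.0%
Subtract from 100%:
  Others = 100 - 94.0 = 6.0%

6.0%


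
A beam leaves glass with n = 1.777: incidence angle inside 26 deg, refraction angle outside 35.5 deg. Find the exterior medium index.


Apply Snell's law: n1 * sin(theta1) = n2 * sin(theta2)
  n2 = n1 * sin(theta1) / sin(theta2)
  sin(26) = 0.438371
  sin(35.5) = 0.580703
  n2 = 1.777 * 0.438371 / 0.580703 = 1.3415

1.3415


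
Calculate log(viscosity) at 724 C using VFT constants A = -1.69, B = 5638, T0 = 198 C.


VFT equation: log(eta) = A + B / (T - T0)
  T - T0 = 724 - 198 = 526
  B / (T - T0) = 5638 / 526 = 10.719
  log(eta) = -1.69 + 10.719 = 9.029

9.029


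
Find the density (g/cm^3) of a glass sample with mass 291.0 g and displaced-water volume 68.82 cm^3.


Use the definition of density:
  rho = mass / volume
  rho = 291.0 / 68.82 = 4.228 g/cm^3

4.228 g/cm^3


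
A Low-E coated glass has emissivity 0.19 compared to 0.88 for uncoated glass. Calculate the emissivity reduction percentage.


Percentage reduction = (1 - coated/uncoated) * 100
  Ratio = 0.19 / 0.88 = 0.2159
  Reduction = (1 - 0.2159) * 100 = 78.4%

78.4%


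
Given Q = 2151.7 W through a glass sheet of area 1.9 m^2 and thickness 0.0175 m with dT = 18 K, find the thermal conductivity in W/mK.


Fourier's law rearranged: k = Q * t / (A * dT)
  Numerator = 2151.7 * 0.0175 = 37.65475
  Denominator = 1.9 * 18 = 34.2
  k = 37.65475 / 34.2 = 1.101 W/mK

1.101 W/mK


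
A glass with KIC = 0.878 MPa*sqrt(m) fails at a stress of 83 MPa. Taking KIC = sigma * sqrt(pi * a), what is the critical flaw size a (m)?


Rearrange KIC = sigma * sqrt(pi * a):
  sqrt(pi * a) = KIC / sigma
  sqrt(pi * a) = 0.878 / 83 = 0.010578
  a = (KIC / sigma)^2 / pi
  a = 0.010578^2 / pi = 0.0000356 m

0.0000356 m


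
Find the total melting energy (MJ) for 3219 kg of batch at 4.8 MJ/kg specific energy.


Total energy = mass * specific energy
  E = 3219 * 4.8 = 15451.2 MJ

15451.2 MJ


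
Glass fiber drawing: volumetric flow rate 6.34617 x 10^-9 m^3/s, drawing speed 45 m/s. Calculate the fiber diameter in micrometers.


Cross-sectional area from continuity:
  A = Q / v = 6.34617 x 10^-9 / 45 = 1.41026 x 10^-10 m^2
Diameter from circular cross-section:
  d = sqrt(4A / pi) * 10^6 (m -> um)
  d = sqrt(4 * 1.41026 x 10^-10 / pi) * 10^6 = 13.4 um

13.4 um


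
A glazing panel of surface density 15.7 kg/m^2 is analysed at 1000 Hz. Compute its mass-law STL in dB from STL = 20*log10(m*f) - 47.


Mass law: STL = 20 * log10(m * f) - 47
  m * f = 15.7 * 1000 = 15700
  log10(15700) = 4.1959
  STL = 20 * 4.1959 - 47 = 83.918 - 47 = 36.9 dB

36.9 dB


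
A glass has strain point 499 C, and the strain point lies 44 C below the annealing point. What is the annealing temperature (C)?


T_anneal = T_strain + gap:
  T_anneal = 499 + 44 = 543 C

543 C


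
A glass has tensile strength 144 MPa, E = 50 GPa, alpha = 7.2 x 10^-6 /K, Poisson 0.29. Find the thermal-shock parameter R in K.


Thermal shock resistance: R = sigma * (1 - nu) / (E * alpha)
  Numerator = 144 * (1 - 0.29) = 102.24
  Denominator = 50 * 1000 * (7.2 x 10^-6) = 0.36
  R = 102.24 / 0.36 = 284.0 K

284.0 K


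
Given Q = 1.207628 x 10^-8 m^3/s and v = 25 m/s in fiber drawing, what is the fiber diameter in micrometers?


Cross-sectional area from continuity:
  A = Q / v = 1.207628 x 10^-8 / 25 = 4.830512 x 10^-10 m^2
Diameter from circular cross-section:
  d = sqrt(4A / pi) * 10^6 (m -> um)
  d = sqrt(4 * 4.830512 x 10^-10 / pi) * 10^6 = 24.8 um

24.8 um


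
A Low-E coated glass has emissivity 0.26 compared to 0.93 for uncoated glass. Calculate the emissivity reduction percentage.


Percentage reduction = (1 - coated/uncoated) * 100
  Ratio = 0.26 / 0.93 = 0.2796
  Reduction = (1 - 0.2796) * 100 = 72.0%

72.0%


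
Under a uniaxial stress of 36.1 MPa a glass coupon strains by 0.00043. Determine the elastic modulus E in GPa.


Young's modulus: E = stress / strain
  E = 36.1 MPa / 0.00043 = 83953.49 MPa
Convert to GPa: 83953.49 / 1000 = 83.95 GPa

83.95 GPa


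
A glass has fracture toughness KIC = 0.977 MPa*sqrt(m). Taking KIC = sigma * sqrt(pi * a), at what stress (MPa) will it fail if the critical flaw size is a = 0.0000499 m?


Rearrange KIC = sigma * sqrt(pi * a):
  sigma = KIC / sqrt(pi * a)
  sqrt(pi * 0.0000499) = 0.012521
  sigma = 0.977 / 0.012521 = 78.03 MPa

78.03 MPa


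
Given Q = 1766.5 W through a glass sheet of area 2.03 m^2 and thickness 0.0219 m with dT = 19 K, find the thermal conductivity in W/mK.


Fourier's law rearranged: k = Q * t / (A * dT)
  Numerator = 1766.5 * 0.0219 = 38.68635
  Denominator = 2.03 * 19 = 38.57
  k = 38.68635 / 38.57 = 1.003 W/mK

1.003 W/mK


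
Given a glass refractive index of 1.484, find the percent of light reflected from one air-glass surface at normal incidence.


Fresnel reflectance at normal incidence:
  R = ((n - 1)/(n + 1))^2
  (n - 1)/(n + 1) = (1.484 - 1)/(1.484 + 1) = 0.194847
  R = 0.194847^2 = 0.0379654
  R(%) = 0.0379654 * 100 = 3.797%

3.797%


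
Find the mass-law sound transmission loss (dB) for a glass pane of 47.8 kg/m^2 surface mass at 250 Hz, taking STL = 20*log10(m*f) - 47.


Mass law: STL = 20 * log10(m * f) - 47
  m * f = 47.8 * 250 = 11950
  log10(11950) = 4.07737
  STL = 20 * 4.07737 - 47 = 81.5474 - 47 = 34.5 dB

34.5 dB


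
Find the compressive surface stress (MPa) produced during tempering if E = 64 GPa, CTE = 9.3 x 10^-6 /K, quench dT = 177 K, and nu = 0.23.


Tempering stress: sigma = E * alpha * dT / (1 - nu)
  E (MPa) = 64 * 1000 = 64000
  Numerator = 64000 * (9.3 x 10^-6) * 177 = 105.3504
  Denominator = 1 - 0.23 = 0.77
  sigma = 105.3504 / 0.77 = 136.8 MPa

136.8 MPa


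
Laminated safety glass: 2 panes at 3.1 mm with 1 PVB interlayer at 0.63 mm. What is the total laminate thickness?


Total thickness = glass contribution + PVB contribution
  Glass: 2 * 3.1 = 6.2 mm
  PVB: 1 * 0.63 = 0.63 mm
  Total = 6.2 + 0.63 = 6.83 mm

6.83 mm


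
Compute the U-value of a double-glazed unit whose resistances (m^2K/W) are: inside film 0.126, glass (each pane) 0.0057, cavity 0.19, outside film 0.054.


Total thermal resistance (series):
  R_total = R_in + R_glass + R_air + R_glass + R_out
  R_total = 0.126 + 0.0057 + 0.19 + 0.0057 + 0.054 = 0.3814 m^2K/W
U-value = 1 / R_total = 1 / 0.3814 = 2.622 W/m^2K

2.622 W/m^2K


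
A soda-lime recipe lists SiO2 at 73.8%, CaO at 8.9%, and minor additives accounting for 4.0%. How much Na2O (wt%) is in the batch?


Pieces sum to 100%:
  Na2O = 100 - (SiO2 + CaO + others)
  Na2O = 100 - (73.8 + 8.9 + 4.0) = 13.3%

13.3%


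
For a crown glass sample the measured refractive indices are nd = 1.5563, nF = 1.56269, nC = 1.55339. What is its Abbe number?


Abbe number formula: Vd = (nd - 1) / (nF - nC)
  nd - 1 = 1.5563 - 1 = 0.5563
  nF - nC = 1.56269 - 1.55339 = 0.0093
  Vd = 0.5563 / 0.0093 = 59.82

59.82


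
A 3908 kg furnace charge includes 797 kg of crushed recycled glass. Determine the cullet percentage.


Cullet ratio = (cullet mass / total batch mass) * 100
  Ratio = 797 / 3908 * 100 = 20.39%

20.39%


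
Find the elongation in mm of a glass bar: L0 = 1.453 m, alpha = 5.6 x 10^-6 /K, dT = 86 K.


Thermal expansion formula: dL = alpha * L0 * dT
  dL = (5.6 x 10^-6) * 1.453 * 86 = 0.00069976 m
Convert to mm: 0.00069976 * 1000 = 0.6998 mm

0.6998 mm


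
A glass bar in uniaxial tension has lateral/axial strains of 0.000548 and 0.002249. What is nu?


Poisson's ratio: nu = lateral strain / axial strain
  nu = 0.000548 / 0.002249 = 0.2437

0.2437


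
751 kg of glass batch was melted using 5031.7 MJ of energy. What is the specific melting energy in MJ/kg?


Rearrange E = m * s for s:
  s = E / m
  s = 5031.7 / 751 = 6.7 MJ/kg

6.7 MJ/kg


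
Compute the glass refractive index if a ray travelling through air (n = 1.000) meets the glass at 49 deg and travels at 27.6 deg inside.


Apply Snell's law: n1 * sin(theta1) = n2 * sin(theta2)
  n2 = n1 * sin(theta1) / sin(theta2)
  sin(49) = 0.75471
  sin(27.6) = 0.463296
  n2 = 1.000 * 0.75471 / 0.463296 = 1.629

1.629


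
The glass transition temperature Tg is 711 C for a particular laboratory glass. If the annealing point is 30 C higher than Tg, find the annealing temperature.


The annealing temperature is Tg plus the offset:
  T_anneal = 711 + 30 = 741 C

741 C


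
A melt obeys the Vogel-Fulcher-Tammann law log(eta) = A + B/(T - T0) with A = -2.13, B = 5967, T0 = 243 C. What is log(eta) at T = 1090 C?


VFT equation: log(eta) = A + B / (T - T0)
  T - T0 = 1090 - 243 = 847
  B / (T - T0) = 5967 / 847 = 7.045
  log(eta) = -2.13 + 7.045 = 4.915

4.915


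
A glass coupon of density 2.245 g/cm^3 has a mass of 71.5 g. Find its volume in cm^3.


Rearrange rho = m / V:
  V = m / rho
  V = 71.5 / 2.245 = 31.849 cm^3

31.849 cm^3


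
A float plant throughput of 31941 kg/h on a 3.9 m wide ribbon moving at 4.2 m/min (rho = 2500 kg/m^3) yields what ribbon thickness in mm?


Ribbon cross-section from mass balance:
  Volume rate = throughput / density = 31941 / 2500 = 12.7764 m^3/h
  thickness = volume rate / (speed * 60 * width), i.e.
  thickness = throughput / (60 * speed * width * density) * 1000
  thickness = 31941 / (60 * 4.2 * 3.9 * 2500) * 1000 = 13.0 mm

13.0 mm


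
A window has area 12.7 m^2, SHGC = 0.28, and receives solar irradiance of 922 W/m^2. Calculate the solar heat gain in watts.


Solar heat gain: Q = Area * SHGC * Irradiance
  Q = 12.7 * 0.28 * 922 = 3278.6 W

3278.6 W


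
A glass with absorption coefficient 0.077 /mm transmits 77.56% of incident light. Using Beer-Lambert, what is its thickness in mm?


Rearrange T = exp(-alpha * thickness):
  thickness = -ln(T) / alpha
  T = 77.56/100 = 0.7756
  ln(T) = -0.25412
  -ln(T) = 0.25412
  thickness = 0.25412 / 0.077 = 3.3 mm

3.3 mm


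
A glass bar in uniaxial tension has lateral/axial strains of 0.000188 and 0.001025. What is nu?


Poisson's ratio: nu = lateral strain / axial strain
  nu = 0.000188 / 0.001025 = 0.1834

0.1834


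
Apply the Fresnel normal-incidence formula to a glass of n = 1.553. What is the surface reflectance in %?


Fresnel reflectance at normal incidence:
  R = ((n - 1)/(n + 1))^2
  (n - 1)/(n + 1) = (1.553 - 1)/(1.553 + 1) = 0.216608
  R = 0.216608^2 = 0.046919
  R(%) = 0.046919 * 100 = 4.692%

4.692%


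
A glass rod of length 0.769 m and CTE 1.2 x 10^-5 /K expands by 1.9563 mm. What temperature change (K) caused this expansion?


Rearrange dL = alpha * L0 * dT for dT:
  dT = dL / (alpha * L0)
  dL (m) = 1.9563 / 1000 = 0.0019563
  dT = 0.0019563 / ((1.2 x 10^-5) * 0.769) = 212.0 K

212.0 K


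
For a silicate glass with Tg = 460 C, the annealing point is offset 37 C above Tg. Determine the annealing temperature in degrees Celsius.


The annealing temperature is Tg plus the offset:
  T_anneal = 460 + 37 = 497 C

497 C


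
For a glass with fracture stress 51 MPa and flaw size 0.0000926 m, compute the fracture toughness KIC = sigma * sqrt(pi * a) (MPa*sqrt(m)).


Fracture toughness: KIC = sigma * sqrt(pi * a)
  pi * a = pi * 0.0000926 = 0.000290911
  sqrt(pi * a) = 0.017056
  KIC = 51 * 0.017056 = 0.87 MPa*sqrt(m)

0.87 MPa*sqrt(m)


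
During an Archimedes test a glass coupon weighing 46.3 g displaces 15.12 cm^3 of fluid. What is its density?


Use the definition of density:
  rho = mass / volume
  rho = 46.3 / 15.12 = 3.062 g/cm^3

3.062 g/cm^3


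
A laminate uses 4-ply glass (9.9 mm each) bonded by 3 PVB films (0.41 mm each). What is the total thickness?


Total thickness = glass contribution + PVB contribution
  Glass: 4 * 9.9 = 39.6 mm
  PVB: 3 * 0.41 = 1.23 mm
  Total = 39.6 + 1.23 = 40.83 mm

40.83 mm


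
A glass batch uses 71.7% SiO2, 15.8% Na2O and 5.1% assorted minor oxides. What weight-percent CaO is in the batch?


Pieces sum to 100%:
  CaO = 100 - (SiO2 + Na2O + others)
  CaO = 100 - (71.7 + 15.8 + 5.1) = 7.4%

7.4%


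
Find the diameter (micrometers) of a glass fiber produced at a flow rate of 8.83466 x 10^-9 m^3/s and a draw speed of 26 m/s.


Cross-sectional area from continuity:
  A = Q / v = 8.83466 x 10^-9 / 26 = 3.397946 x 10^-10 m^2
Diameter from circular cross-section:
  d = sqrt(4A / pi) * 10^6 (m -> um)
  d = sqrt(4 * 3.397946 x 10^-10 / pi) * 10^6 = 20.8 um

20.8 um


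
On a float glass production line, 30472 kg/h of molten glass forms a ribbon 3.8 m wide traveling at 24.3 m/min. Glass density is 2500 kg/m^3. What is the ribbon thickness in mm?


Ribbon cross-section from mass balance:
  Volume rate = throughput / density = 30472 / 2500 = 12.1888 m^3/h
  thickness = volume rate / (speed * 60 * width), i.e.
  thickness = throughput / (60 * speed * width * density) * 1000
  thickness = 30472 / (60 * 24.3 * 3.8 * 2500) * 1000 = 2.2 mm

2.2 mm


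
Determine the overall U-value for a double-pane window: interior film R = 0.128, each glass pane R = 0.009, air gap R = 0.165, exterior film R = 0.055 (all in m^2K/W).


Total thermal resistance (series):
  R_total = R_in + R_glass + R_air + R_glass + R_out
  R_total = 0.128 + 0.009 + 0.165 + 0.009 + 0.055 = 0.366 m^2K/W
U-value = 1 / R_total = 1 / 0.366 = 2.732 W/m^2K

2.732 W/m^2K


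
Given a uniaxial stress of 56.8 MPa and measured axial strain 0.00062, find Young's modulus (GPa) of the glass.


Young's modulus: E = stress / strain
  E = 56.8 MPa / 0.00062 = 91612.9 MPa
Convert to GPa: 91612.9 / 1000 = 91.61 GPa

91.61 GPa


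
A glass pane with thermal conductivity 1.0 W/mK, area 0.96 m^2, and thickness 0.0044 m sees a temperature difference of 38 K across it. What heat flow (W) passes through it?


Fourier's law: Q = k * A * dT / t
  Q = 1.0 * 0.96 * 38 / 0.0044
  Q = 36.48 / 0.0044 = 8290.9 W

8290.9 W


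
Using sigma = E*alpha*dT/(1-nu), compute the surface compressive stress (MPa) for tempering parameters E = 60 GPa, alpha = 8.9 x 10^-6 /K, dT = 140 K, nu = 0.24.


Tempering stress: sigma = E * alpha * dT / (1 - nu)
  E (MPa) = 60 * 1000 = 60000
  Numerator = 60000 * (8.9 x 10^-6) * 140 = 74.76
  Denominator = 1 - 0.24 = 0.76
  sigma = 74.76 / 0.76 = 98.4 MPa

98.4 MPa


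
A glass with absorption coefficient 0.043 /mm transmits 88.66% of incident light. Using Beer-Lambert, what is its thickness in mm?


Rearrange T = exp(-alpha * thickness):
  thickness = -ln(T) / alpha
  T = 88.66/100 = 0.8866
  ln(T) = -0.12036
  -ln(T) = 0.12036
  thickness = 0.12036 / 0.043 = 2.8 mm

2.8 mm
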